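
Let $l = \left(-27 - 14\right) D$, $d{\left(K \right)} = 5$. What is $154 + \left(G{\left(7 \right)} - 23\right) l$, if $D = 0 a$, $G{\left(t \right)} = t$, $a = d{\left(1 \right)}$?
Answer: $154$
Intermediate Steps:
$a = 5$
$D = 0$ ($D = 0 \cdot 5 = 0$)
$l = 0$ ($l = \left(-27 - 14\right) 0 = \left(-41\right) 0 = 0$)
$154 + \left(G{\left(7 \right)} - 23\right) l = 154 + \left(7 - 23\right) 0 = 154 - 0 = 154 + 0 = 154$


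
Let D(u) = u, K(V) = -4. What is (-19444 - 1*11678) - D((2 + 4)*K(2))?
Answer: -31098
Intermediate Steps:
(-19444 - 1*11678) - D((2 + 4)*K(2)) = (-19444 - 1*11678) - (2 + 4)*(-4) = (-19444 - 11678) - 6*(-4) = -31122 - 1*(-24) = -31122 + 24 = -31098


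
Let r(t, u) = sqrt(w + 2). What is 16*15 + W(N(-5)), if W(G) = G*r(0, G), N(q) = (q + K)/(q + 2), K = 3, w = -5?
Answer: 240 + 2*I*sqrt(3)/3 ≈ 240.0 + 1.1547*I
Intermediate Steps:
r(t, u) = I*sqrt(3) (r(t, u) = sqrt(-5 + 2) = sqrt(-3) = I*sqrt(3))
N(q) = (3 + q)/(2 + q) (N(q) = (q + 3)/(q + 2) = (3 + q)/(2 + q))
W(G) = I*G*sqrt(3) (W(G) = G*(I*sqrt(3)) = I*G*sqrt(3))
16*15 + W(N(-5)) = 16*15 + I*((3 - 5)/(2 - 5))*sqrt(3) = 240 + I*(-2/(-3))*sqrt(3) = 240 + I*(-1/3*(-2))*sqrt(3) = 240 + I*(2/3)*sqrt(3) = 240 + 2*I*sqrt(3)/3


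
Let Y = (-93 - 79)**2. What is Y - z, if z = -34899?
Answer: 64483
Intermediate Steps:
Y = 29584 (Y = (-172)**2 = 29584)
Y - z = 29584 - 1*(-34899) = 29584 + 34899 = 64483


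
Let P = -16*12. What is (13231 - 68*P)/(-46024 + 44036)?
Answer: -26287/1988 ≈ -13.223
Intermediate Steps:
P = -192
(13231 - 68*P)/(-46024 + 44036) = (13231 - 68*(-192))/(-46024 + 44036) = (13231 + 13056)/(-1988) = 26287*(-1/1988) = -26287/1988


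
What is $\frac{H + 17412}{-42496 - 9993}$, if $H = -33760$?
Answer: $\frac{16348}{52489} \approx 0.31146$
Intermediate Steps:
$\frac{H + 17412}{-42496 - 9993} = \frac{-33760 + 17412}{-42496 - 9993} = - \frac{16348}{-52489} = \left(-16348\right) \left(- \frac{1}{52489}\right) = \frac{16348}{52489}$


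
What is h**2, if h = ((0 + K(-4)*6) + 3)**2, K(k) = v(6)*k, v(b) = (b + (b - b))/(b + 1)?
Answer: 228886641/2401 ≈ 95330.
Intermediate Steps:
v(b) = b/(1 + b) (v(b) = (b + 0)/(1 + b) = b/(1 + b))
K(k) = 6*k/7 (K(k) = (6/(1 + 6))*k = (6/7)*k = (6*(1/7))*k = 6*k/7)
h = 15129/49 (h = ((0 + ((6/7)*(-4))*6) + 3)**2 = ((0 - 24/7*6) + 3)**2 = ((0 - 144/7) + 3)**2 = (-144/7 + 3)**2 = (-123/7)**2 = 15129/49 ≈ 308.75)
h**2 = (15129/49)**2 = 228886641/2401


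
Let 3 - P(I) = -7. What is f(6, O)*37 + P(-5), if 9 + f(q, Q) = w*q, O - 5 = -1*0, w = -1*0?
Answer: -323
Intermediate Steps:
w = 0
P(I) = 10 (P(I) = 3 - 1*(-7) = 3 + 7 = 10)
O = 5 (O = 5 - 1*0 = 5 + 0 = 5)
f(q, Q) = -9 (f(q, Q) = -9 + 0*q = -9 + 0 = -9)
f(6, O)*37 + P(-5) = -9*37 + 10 = -333 + 10 = -323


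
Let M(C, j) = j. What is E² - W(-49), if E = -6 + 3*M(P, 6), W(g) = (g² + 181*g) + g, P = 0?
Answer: 6661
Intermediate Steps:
W(g) = g² + 182*g
E = 12 (E = -6 + 3*6 = -6 + 18 = 12)
E² - W(-49) = 12² - (-49)*(182 - 49) = 144 - (-49)*133 = 144 - 1*(-6517) = 144 + 6517 = 6661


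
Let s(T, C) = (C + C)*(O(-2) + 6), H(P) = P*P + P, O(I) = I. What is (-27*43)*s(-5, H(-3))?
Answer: -55728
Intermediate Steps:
H(P) = P + P² (H(P) = P² + P = P + P²)
s(T, C) = 8*C (s(T, C) = (C + C)*(-2 + 6) = (2*C)*4 = 8*C)
(-27*43)*s(-5, H(-3)) = (-27*43)*(8*(-3*(1 - 3))) = -9288*(-3*(-2)) = -9288*6 = -1161*48 = -55728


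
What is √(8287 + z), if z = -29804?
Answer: I*√21517 ≈ 146.69*I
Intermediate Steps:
√(8287 + z) = √(8287 - 29804) = √(-21517) = I*√21517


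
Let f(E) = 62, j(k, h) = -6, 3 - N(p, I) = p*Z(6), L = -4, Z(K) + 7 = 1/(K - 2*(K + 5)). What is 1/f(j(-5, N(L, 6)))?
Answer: 1/62 ≈ 0.016129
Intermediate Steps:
Z(K) = -7 + 1/(-10 - K) (Z(K) = -7 + 1/(K - 2*(K + 5)) = -7 + 1/(K - 2*(5 + K)) = -7 + 1/(K + (-10 - 2*K)) = -7 + 1/(-10 - K))
N(p, I) = 3 + 113*p/16 (N(p, I) = 3 - p*(-71 - 7*6)/(10 + 6) = 3 - p*(-71 - 42)/16 = 3 - p*(1/16)*(-113) = 3 - p*(-113)/16 = 3 - (-113)*p/16 = 3 + 113*p/16)
1/f(j(-5, N(L, 6))) = 1/62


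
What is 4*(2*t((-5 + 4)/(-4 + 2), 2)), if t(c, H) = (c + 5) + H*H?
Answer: 76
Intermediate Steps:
t(c, H) = 5 + c + H**2 (t(c, H) = (5 + c) + H**2 = 5 + c + H**2)
4*(2*t((-5 + 4)/(-4 + 2), 2)) = 4*(2*(5 + (-5 + 4)/(-4 + 2) + 2**2)) = 4*(2*(5 - 1/(-2) + 4)) = 4*(2*(5 - 1*(-1/2) + 4)) = 4*(2*(5 + 1/2 + 4)) = 4*(2*(19/2)) = 4*19 = 76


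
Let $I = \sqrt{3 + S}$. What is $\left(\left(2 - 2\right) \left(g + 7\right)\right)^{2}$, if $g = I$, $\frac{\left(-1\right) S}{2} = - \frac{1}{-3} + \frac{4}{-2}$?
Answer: $0$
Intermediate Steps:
$S = \frac{10}{3}$ ($S = - 2 \left(- \frac{1}{-3} + \frac{4}{-2}\right) = - 2 \left(\left(-1\right) \left(- \frac{1}{3}\right) + 4 \left(- \frac{1}{2}\right)\right) = - 2 \left(\frac{1}{3} - 2\right) = \left(-2\right) \left(- \frac{5}{3}\right) = \frac{10}{3} \approx 3.3333$)
$I = \frac{\sqrt{57}}{3}$ ($I = \sqrt{3 + \frac{10}{3}} = \sqrt{\frac{19}{3}} = \frac{\sqrt{57}}{3} \approx 2.5166$)
$g = \frac{\sqrt{57}}{3} \approx 2.5166$
$\left(\left(2 - 2\right) \left(g + 7\right)\right)^{2} = \left(\left(2 - 2\right) \left(\frac{\sqrt{57}}{3} + 7\right)\right)^{2} = \left(\left(2 - 2\right) \left(7 + \frac{\sqrt{57}}{3}\right)\right)^{2} = \left(0 \left(7 + \frac{\sqrt{57}}{3}\right)\right)^{2} = 0^{2} = 0$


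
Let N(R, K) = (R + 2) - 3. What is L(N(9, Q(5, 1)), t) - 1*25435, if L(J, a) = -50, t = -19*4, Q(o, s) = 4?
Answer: -25485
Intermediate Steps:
N(R, K) = -1 + R (N(R, K) = (2 + R) - 3 = -1 + R)
t = -76
L(N(9, Q(5, 1)), t) - 1*25435 = -50 - 1*25435 = -50 - 25435 = -25485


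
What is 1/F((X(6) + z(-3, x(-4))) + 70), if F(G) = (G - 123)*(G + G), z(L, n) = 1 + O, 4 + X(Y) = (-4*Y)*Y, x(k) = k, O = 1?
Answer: 1/30248 ≈ 3.3060e-5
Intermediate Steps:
X(Y) = -4 - 4*Y² (X(Y) = -4 + (-4*Y)*Y = -4 - 4*Y²)
z(L, n) = 2 (z(L, n) = 1 + 1 = 2)
F(G) = 2*G*(-123 + G) (F(G) = (-123 + G)*(2*G) = 2*G*(-123 + G))
1/F((X(6) + z(-3, x(-4))) + 70) = 1/(2*(((-4 - 4*6²) + 2) + 70)*(-123 + (((-4 - 4*6²) + 2) + 70))) = 1/(2*(((-4 - 4*36) + 2) + 70)*(-123 + (((-4 - 4*36) + 2) + 70))) = 1/(2*(((-4 - 144) + 2) + 70)*(-123 + (((-4 - 144) + 2) + 70))) = 1/(2*((-148 + 2) + 70)*(-123 + ((-148 + 2) + 70))) = 1/(2*(-146 + 70)*(-123 + (-146 + 70))) = 1/(2*(-76)*(-123 - 76)) = 1/(2*(-76)*(-199)) = 1/30248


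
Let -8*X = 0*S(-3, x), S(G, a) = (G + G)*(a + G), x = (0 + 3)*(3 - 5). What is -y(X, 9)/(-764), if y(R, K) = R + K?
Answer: 9/764 ≈ 0.011780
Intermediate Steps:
x = -6 (x = 3*(-2) = -6)
S(G, a) = 2*G*(G + a) (S(G, a) = (2*G)*(G + a) = 2*G*(G + a))
X = 0 (X = -0*2*(-3)*(-3 - 6) = -0*2*(-3)*(-9) = -0*54 = -⅛*0 = 0)
y(R, K) = K + R
-y(X, 9)/(-764) = -(9 + 0)/(-764) = -1*9*(-1/764) = -9*(-1/764) = 9/764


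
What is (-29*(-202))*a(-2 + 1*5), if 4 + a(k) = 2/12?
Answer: -67367/3 ≈ -22456.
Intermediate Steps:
a(k) = -23/6 (a(k) = -4 + 2/12 = -4 + 2*(1/12) = -4 + 1/6 = -23/6)
(-29*(-202))*a(-2 + 1*5) = -29*(-202)*(-23/6) = 5858*(-23/6) = -67367/3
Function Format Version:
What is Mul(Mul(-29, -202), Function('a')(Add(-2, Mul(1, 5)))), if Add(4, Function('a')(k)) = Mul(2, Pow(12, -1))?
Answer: Rational(-67367, 3) ≈ -22456.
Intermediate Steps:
Function('a')(k) = Rational(-23, 6) (Function('a')(k) = Add(-4, Mul(2, Pow(12, -1))) = Add(-4, Mul(2, Rational(1, 12))) = Add(-4, Rational(1, 6)) = Rational(-23, 6))
Mul(Mul(-29, -202), Function('a')(Add(-2, Mul(1, 5)))) = Mul(Mul(-29, -202), Rational(-23, 6)) = Mul(5858, Rational(-23, 6)) = Rational(-67367, 3)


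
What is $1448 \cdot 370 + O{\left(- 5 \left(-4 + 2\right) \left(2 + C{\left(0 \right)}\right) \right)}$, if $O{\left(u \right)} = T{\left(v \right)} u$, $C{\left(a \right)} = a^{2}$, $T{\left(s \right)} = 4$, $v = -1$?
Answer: $535840$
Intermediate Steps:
$O{\left(u \right)} = 4 u$
$1448 \cdot 370 + O{\left(- 5 \left(-4 + 2\right) \left(2 + C{\left(0 \right)}\right) \right)} = 1448 \cdot 370 + 4 - 5 \left(-4 + 2\right) \left(2 + 0^{2}\right) = 535760 + 4 \left(-5\right) \left(-2\right) \left(2 + 0\right) = 535760 + 4 \cdot 10 \cdot 2 = 535760 + 4 \cdot 20 = 535760 + 80 = 535840$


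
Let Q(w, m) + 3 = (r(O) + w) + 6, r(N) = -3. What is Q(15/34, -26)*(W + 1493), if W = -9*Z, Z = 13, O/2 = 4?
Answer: 10320/17 ≈ 607.06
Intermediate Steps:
O = 8 (O = 2*4 = 8)
W = -117 (W = -9*13 = -117)
Q(w, m) = w (Q(w, m) = -3 + ((-3 + w) + 6) = -3 + (3 + w) = w)
Q(15/34, -26)*(W + 1493) = (15/34)*(-117 + 1493) = (15*(1/34))*1376 = (15/34)*1376 = 10320/17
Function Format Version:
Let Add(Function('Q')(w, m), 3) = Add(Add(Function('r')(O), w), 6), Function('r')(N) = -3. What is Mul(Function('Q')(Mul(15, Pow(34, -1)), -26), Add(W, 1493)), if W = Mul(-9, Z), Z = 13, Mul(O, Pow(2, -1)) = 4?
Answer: Rational(10320, 17) ≈ 607.06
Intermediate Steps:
O = 8 (O = Mul(2, 4) = 8)
W = -117 (W = Mul(-9, 13) = -117)
Function('Q')(w, m) = w (Function('Q')(w, m) = Add(-3, Add(Add(-3, w), 6)) = Add(-3, Add(3, w)) = w)
Mul(Function('Q')(Mul(15, Pow(34, -1)), -26), Add(W, 1493)) = Mul(Mul(15, Pow(34, -1)), Add(-117, 1493)) = Mul(Mul(15, Rational(1, 34)), 1376) = Mul(Rational(15, 34), 1376) = Rational(10320, 17)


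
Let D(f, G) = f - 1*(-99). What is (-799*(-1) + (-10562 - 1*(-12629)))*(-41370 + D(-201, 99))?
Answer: -118858752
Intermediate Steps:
D(f, G) = 99 + f (D(f, G) = f + 99 = 99 + f)
(-799*(-1) + (-10562 - 1*(-12629)))*(-41370 + D(-201, 99)) = (-799*(-1) + (-10562 - 1*(-12629)))*(-41370 + (99 - 201)) = (799 + (-10562 + 12629))*(-41370 - 102) = (799 + 2067)*(-41472) = 2866*(-41472) = -118858752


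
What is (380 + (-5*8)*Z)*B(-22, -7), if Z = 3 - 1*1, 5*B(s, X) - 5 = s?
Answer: -1020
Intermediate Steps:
B(s, X) = 1 + s/5
Z = 2 (Z = 3 - 1 = 2)
(380 + (-5*8)*Z)*B(-22, -7) = (380 - 5*8*2)*(1 + (⅕)*(-22)) = (380 - 40*2)*(1 - 22/5) = (380 - 80)*(-17/5) = 300*(-17/5) = -1020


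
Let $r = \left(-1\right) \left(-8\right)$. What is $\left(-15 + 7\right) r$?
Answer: $-64$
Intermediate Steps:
$r = 8$
$\left(-15 + 7\right) r = \left(-15 + 7\right) 8 = \left(-8\right) 8 = -64$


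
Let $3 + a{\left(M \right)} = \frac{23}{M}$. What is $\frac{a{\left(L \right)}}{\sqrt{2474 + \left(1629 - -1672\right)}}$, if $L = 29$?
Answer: $- \frac{64 \sqrt{231}}{33495} \approx -0.029041$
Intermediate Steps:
$a{\left(M \right)} = -3 + \frac{23}{M}$
$\frac{a{\left(L \right)}}{\sqrt{2474 + \left(1629 - -1672\right)}} = \frac{-3 + \frac{23}{29}}{\sqrt{2474 + \left(1629 - -1672\right)}} = \frac{-3 + 23 \cdot \frac{1}{29}}{\sqrt{2474 + \left(1629 + 1672\right)}} = \frac{-3 + \frac{23}{29}}{\sqrt{2474 + 3301}} = - \frac{64}{29 \sqrt{5775}} = - \frac{64}{29 \cdot 5 \sqrt{231}} = - \frac{64 \frac{\sqrt{231}}{1155}}{29} = - \frac{64 \sqrt{231}}{33495}$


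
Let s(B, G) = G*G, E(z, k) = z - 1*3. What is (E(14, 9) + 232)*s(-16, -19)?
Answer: 87723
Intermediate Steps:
E(z, k) = -3 + z (E(z, k) = z - 3 = -3 + z)
s(B, G) = G**2
(E(14, 9) + 232)*s(-16, -19) = ((-3 + 14) + 232)*(-19)**2 = (11 + 232)*361 = 243*361 = 87723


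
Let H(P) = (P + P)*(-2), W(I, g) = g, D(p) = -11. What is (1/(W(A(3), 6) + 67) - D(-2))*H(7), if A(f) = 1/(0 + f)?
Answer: -22512/73 ≈ -308.38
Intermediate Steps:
A(f) = 1/f
H(P) = -4*P (H(P) = (2*P)*(-2) = -4*P)
(1/(W(A(3), 6) + 67) - D(-2))*H(7) = (1/(6 + 67) - 1*(-11))*(-4*7) = (1/73 + 11)*(-28) = (804/73)*(-28) = -22512/73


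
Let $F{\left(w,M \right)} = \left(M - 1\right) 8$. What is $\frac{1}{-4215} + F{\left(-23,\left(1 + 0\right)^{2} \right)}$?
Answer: $- \frac{1}{4215} \approx -0.00023725$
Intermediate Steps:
$F{\left(w,M \right)} = -8 + 8 M$ ($F{\left(w,M \right)} = \left(-1 + M\right) 8 = -8 + 8 M$)
$\frac{1}{-4215} + F{\left(-23,\left(1 + 0\right)^{2} \right)} = \frac{1}{-4215} - \left(8 - 8 \left(1 + 0\right)^{2}\right) = - \frac{1}{4215} - \left(8 - 8 \cdot 1^{2}\right) = - \frac{1}{4215} + \left(-8 + 8 \cdot 1\right) = - \frac{1}{4215} + \left(-8 + 8\right) = - \frac{1}{4215} + 0 = - \frac{1}{4215}$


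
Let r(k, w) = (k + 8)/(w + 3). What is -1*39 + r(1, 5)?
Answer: -303/8 ≈ -37.875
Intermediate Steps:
r(k, w) = (8 + k)/(3 + w)
-1*39 + r(1, 5) = -1*39 + (8 + 1)/(3 + 5) = -39 + 9/8 = -303/8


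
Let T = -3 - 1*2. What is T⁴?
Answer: 625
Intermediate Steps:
T = -5 (T = -3 - 2 = -5)
T⁴ = (-5)⁴ = 625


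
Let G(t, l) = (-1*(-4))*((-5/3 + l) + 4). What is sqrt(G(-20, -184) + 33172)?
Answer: 46*sqrt(138)/3 ≈ 180.13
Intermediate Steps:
G(t, l) = 28/3 + 4*l (G(t, l) = 4*((-5*1/3 + l) + 4) = 4*((-5/3 + l) + 4) = 4*(7/3 + l) = 28/3 + 4*l)
sqrt(G(-20, -184) + 33172) = sqrt((28/3 + 4*(-184)) + 33172) = sqrt((28/3 - 736) + 33172) = sqrt(-2180/3 + 33172) = sqrt(97336/3) = 46*sqrt(138)/3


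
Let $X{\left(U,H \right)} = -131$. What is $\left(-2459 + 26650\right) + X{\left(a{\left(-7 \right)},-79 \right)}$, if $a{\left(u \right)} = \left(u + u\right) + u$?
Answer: $24060$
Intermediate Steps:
$a{\left(u \right)} = 3 u$ ($a{\left(u \right)} = 2 u + u = 3 u$)
$\left(-2459 + 26650\right) + X{\left(a{\left(-7 \right)},-79 \right)} = \left(-2459 + 26650\right) - 131 = 24191 - 131 = 24060$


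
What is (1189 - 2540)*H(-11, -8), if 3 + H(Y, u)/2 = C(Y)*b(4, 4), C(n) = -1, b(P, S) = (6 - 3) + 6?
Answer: 32424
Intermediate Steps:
b(P, S) = 9 (b(P, S) = 3 + 6 = 9)
H(Y, u) = -24 (H(Y, u) = -6 + 2*(-1*9) = -6 + 2*(-9) = -6 - 18 = -24)
(1189 - 2540)*H(-11, -8) = (1189 - 2540)*(-24) = -1351*(-24) = 32424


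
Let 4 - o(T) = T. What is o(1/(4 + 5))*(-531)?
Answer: -2065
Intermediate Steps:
o(T) = 4 - T
o(1/(4 + 5))*(-531) = (4 - 1/(4 + 5))*(-531) = (4 - 1/9)*(-531) = (4 - 1*⅑)*(-531) = (4 - ⅑)*(-531) = (35/9)*(-531) = -2065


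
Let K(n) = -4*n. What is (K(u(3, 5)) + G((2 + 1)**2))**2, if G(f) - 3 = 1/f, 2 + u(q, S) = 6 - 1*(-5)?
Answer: 87616/81 ≈ 1081.7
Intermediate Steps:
u(q, S) = 9 (u(q, S) = -2 + (6 - 1*(-5)) = -2 + (6 + 5) = -2 + 11 = 9)
G(f) = 3 + 1/f
(K(u(3, 5)) + G((2 + 1)**2))**2 = (-4*9 + (3 + 1/((2 + 1)**2)))**2 = (-36 + (3 + 1/(3**2)))**2 = (-36 + (3 + 1/9))**2 = (-36 + 28/9)**2 = (-296/9)**2 = 87616/81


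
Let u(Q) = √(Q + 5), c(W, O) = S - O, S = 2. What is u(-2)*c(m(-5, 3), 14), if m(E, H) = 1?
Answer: -12*√3 ≈ -20.785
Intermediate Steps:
c(W, O) = 2 - O
u(Q) = √(5 + Q)
u(-2)*c(m(-5, 3), 14) = √(5 - 2)*(2 - 1*14) = √3*(2 - 14) = √3*(-12) = -12*√3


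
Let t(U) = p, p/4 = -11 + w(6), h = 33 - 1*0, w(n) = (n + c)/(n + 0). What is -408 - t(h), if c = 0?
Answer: -368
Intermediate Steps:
w(n) = 1 (w(n) = (n + 0)/(n + 0) = n/n = 1)
h = 33 (h = 33 + 0 = 33)
p = -40 (p = 4*(-11 + 1) = 4*(-10) = -40)
t(U) = -40
-408 - t(h) = -408 - 1*(-40) = -408 + 40 = -368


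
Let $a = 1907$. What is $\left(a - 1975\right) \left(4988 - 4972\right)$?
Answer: $-1088$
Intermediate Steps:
$\left(a - 1975\right) \left(4988 - 4972\right) = \left(1907 - 1975\right) \left(4988 - 4972\right) = \left(-68\right) 16 = -1088$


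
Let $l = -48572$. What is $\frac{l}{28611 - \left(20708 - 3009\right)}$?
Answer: $- \frac{12143}{2728} \approx -4.4512$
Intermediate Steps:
$\frac{l}{28611 - \left(20708 - 3009\right)} = - \frac{48572}{28611 - \left(20708 - 3009\right)} = - \frac{48572}{28611 - 17699} = - \frac{48572}{10912} = \left(-48572\right) \frac{1}{10912} = - \frac{12143}{2728}$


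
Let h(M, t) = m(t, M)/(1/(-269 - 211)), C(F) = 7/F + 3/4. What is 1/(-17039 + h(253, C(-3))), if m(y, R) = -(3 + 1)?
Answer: -1/15119 ≈ -6.6142e-5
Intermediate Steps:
m(y, R) = -4 (m(y, R) = -1*4 = -4)
C(F) = 3/4 + 7/F (C(F) = 7/F + 3*(1/4) = 7/F + 3/4 = 3/4 + 7/F)
h(M, t) = 1920 (h(M, t) = -4/(1/(-269 - 211)) = -4/(1/(-480)) = -4/(-1/480) = -4*(-480) = 1920)
1/(-17039 + h(253, C(-3))) = 1/(-17039 + 1920) = 1/(-15119) = -1/15119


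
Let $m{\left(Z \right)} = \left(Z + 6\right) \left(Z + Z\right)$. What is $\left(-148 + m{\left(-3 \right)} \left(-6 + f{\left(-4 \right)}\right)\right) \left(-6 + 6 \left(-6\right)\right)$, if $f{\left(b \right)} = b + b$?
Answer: $-4368$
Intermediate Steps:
$f{\left(b \right)} = 2 b$
$m{\left(Z \right)} = 2 Z \left(6 + Z\right)$ ($m{\left(Z \right)} = \left(6 + Z\right) 2 Z = 2 Z \left(6 + Z\right)$)
$\left(-148 + m{\left(-3 \right)} \left(-6 + f{\left(-4 \right)}\right)\right) \left(-6 + 6 \left(-6\right)\right) = \left(-148 + 2 \left(-3\right) \left(6 - 3\right) \left(-6 + 2 \left(-4\right)\right)\right) \left(-6 + 6 \left(-6\right)\right) = \left(-148 + 2 \left(-3\right) 3 \left(-6 - 8\right)\right) \left(-6 - 36\right) = \left(-148 - -252\right) \left(-42\right) = \left(-148 + 252\right) \left(-42\right) = 104 \left(-42\right) = -4368$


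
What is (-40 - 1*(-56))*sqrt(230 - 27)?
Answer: 16*sqrt(203) ≈ 227.96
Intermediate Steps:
(-40 - 1*(-56))*sqrt(230 - 27) = (-40 + 56)*sqrt(203) = 16*sqrt(203)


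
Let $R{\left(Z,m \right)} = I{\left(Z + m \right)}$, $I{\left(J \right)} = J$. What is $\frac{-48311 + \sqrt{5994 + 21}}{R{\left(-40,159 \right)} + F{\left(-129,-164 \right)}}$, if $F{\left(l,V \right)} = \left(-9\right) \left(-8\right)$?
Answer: $- \frac{48311}{191} + \frac{\sqrt{6015}}{191} \approx -252.53$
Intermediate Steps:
$R{\left(Z,m \right)} = Z + m$
$F{\left(l,V \right)} = 72$
$\frac{-48311 + \sqrt{5994 + 21}}{R{\left(-40,159 \right)} + F{\left(-129,-164 \right)}} = \frac{-48311 + \sqrt{5994 + 21}}{\left(-40 + 159\right) + 72} = \frac{-48311 + \sqrt{6015}}{119 + 72} = \frac{-48311 + \sqrt{6015}}{191} = \left(-48311 + \sqrt{6015}\right) \frac{1}{191} = - \frac{48311}{191} + \frac{\sqrt{6015}}{191}$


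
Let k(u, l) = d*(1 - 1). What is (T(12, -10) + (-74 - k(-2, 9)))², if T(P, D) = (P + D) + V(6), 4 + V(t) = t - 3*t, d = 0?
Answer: 7744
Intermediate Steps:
V(t) = -4 - 2*t (V(t) = -4 + (t - 3*t) = -4 - 2*t)
k(u, l) = 0 (k(u, l) = 0*(1 - 1) = 0*0 = 0)
T(P, D) = -16 + D + P (T(P, D) = (P + D) + (-4 - 2*6) = (D + P) + (-4 - 12) = (D + P) - 16 = -16 + D + P)
(T(12, -10) + (-74 - k(-2, 9)))² = ((-16 - 10 + 12) + (-74 - 1*0))² = (-14 + (-74 + 0))² = (-14 - 74)² = (-88)² = 7744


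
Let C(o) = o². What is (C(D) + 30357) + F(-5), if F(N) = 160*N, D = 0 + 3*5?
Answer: 29782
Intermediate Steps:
D = 15 (D = 0 + 15 = 15)
(C(D) + 30357) + F(-5) = (15² + 30357) + 160*(-5) = (225 + 30357) - 800 = 30582 - 800 = 29782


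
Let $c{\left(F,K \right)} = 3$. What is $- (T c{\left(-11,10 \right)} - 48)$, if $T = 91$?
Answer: $-225$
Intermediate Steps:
$- (T c{\left(-11,10 \right)} - 48) = - (91 \cdot 3 - 48) = - (273 - 48) = \left(-1\right) 225 = -225$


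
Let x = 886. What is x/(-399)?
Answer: -886/399 ≈ -2.2206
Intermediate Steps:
x/(-399) = 886/(-399) = 886*(-1/399) = -886/399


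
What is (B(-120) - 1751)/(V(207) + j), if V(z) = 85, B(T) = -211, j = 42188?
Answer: -218/4697 ≈ -0.046413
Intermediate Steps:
(B(-120) - 1751)/(V(207) + j) = (-211 - 1751)/(85 + 42188) = -1962/42273 = -1962*1/42273 = -218/4697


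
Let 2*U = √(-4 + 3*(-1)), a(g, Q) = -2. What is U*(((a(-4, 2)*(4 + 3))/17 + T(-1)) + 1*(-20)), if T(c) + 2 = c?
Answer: -405*I*√7/34 ≈ -31.516*I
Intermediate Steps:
T(c) = -2 + c
U = I*√7/2 (U = √(-4 + 3*(-1))/2 = √(-4 - 3)/2 = √(-7)/2 = (I*√7)/2 = I*√7/2 ≈ 1.3229*I)
U*(((a(-4, 2)*(4 + 3))/17 + T(-1)) + 1*(-20)) = (I*√7/2)*((-2*(4 + 3)/17 + (-2 - 1)) + 1*(-20)) = (I*√7/2)*((-2*7*(1/17) - 3) - 20) = (I*√7/2)*((-14*1/17 - 3) - 20) = (I*√7/2)*((-14/17 - 3) - 20) = (I*√7/2)*(-65/17 - 20) = (I*√7/2)*(-405/17) = -405*I*√7/34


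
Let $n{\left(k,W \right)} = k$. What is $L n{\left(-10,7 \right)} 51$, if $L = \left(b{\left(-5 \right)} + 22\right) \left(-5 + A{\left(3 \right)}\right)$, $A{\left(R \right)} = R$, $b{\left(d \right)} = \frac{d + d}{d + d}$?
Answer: $23460$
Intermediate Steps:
$b{\left(d \right)} = 1$ ($b{\left(d \right)} = \frac{2 d}{2 d} = 2 d \frac{1}{2 d} = 1$)
$L = -46$ ($L = \left(1 + 22\right) \left(-5 + 3\right) = 23 \left(-2\right) = -46$)
$L n{\left(-10,7 \right)} 51 = \left(-46\right) \left(-10\right) 51 = 460 \cdot 51 = 23460$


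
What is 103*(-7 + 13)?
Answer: 618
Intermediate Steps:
103*(-7 + 13) = 103*6 = 618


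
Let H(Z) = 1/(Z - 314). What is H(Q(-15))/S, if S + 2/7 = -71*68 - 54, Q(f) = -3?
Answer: 7/10833792 ≈ 6.4613e-7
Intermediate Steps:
H(Z) = 1/(-314 + Z)
S = -34176/7 (S = -2/7 + (-71*68 - 54) = -2/7 + (-4828 - 54) = -2/7 - 4882 = -34176/7 ≈ -4882.3)
H(Q(-15))/S = 1/((-314 - 3)*(-34176/7)) = -7/34176/(-317) = -1/317*(-7/34176) = 7/10833792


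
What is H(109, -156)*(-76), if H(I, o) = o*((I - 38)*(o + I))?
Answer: -39563472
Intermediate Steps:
H(I, o) = o*(-38 + I)*(I + o) (H(I, o) = o*((-38 + I)*(I + o)) = o*(-38 + I)*(I + o))
H(109, -156)*(-76) = -156*(109² - 38*109 - 38*(-156) + 109*(-156))*(-76) = -156*(11881 - 4142 + 5928 - 17004)*(-76) = -156*(-3337)*(-76) = 520572*(-76) = -39563472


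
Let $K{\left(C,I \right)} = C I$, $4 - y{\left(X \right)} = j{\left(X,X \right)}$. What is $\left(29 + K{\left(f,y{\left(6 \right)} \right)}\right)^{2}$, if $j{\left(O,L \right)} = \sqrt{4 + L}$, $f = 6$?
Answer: $3169 - 636 \sqrt{10} \approx 1157.8$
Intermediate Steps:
$y{\left(X \right)} = 4 - \sqrt{4 + X}$
$\left(29 + K{\left(f,y{\left(6 \right)} \right)}\right)^{2} = \left(29 + 6 \left(4 - \sqrt{4 + 6}\right)\right)^{2} = \left(29 + 6 \left(4 - \sqrt{10}\right)\right)^{2} = \left(29 + \left(24 - 6 \sqrt{10}\right)\right)^{2} = \left(53 - 6 \sqrt{10}\right)^{2}$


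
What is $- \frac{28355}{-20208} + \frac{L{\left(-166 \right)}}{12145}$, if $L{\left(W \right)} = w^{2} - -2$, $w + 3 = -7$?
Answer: $\frac{346432691}{245426160} \approx 1.4116$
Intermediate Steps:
$w = -10$ ($w = -3 - 7 = -10$)
$L{\left(W \right)} = 102$ ($L{\left(W \right)} = \left(-10\right)^{2} - -2 = 100 + 2 = 102$)
$- \frac{28355}{-20208} + \frac{L{\left(-166 \right)}}{12145} = - \frac{28355}{-20208} + \frac{102}{12145} = \left(-28355\right) \left(- \frac{1}{20208}\right) + 102 \cdot \frac{1}{12145} = \frac{28355}{20208} + \frac{102}{12145} = \frac{346432691}{245426160}$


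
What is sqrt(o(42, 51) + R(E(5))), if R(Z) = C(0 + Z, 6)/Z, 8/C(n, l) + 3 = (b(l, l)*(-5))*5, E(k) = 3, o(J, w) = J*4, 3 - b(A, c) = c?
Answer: sqrt(13611)/9 ≈ 12.963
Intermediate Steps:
b(A, c) = 3 - c
o(J, w) = 4*J
C(n, l) = 8/(-78 + 25*l) (C(n, l) = 8/(-3 + ((3 - l)*(-5))*5) = 8/(-3 + (-15 + 5*l)*5) = 8/(-3 + (-75 + 25*l)) = 8/(-78 + 25*l))
R(Z) = 1/(9*Z) (R(Z) = (8/(-78 + 25*6))/Z = (8/(-78 + 150))/Z = (8/72)/Z = (8*(1/72))/Z = (1/9)/Z = 1/(9*Z))
sqrt(o(42, 51) + R(E(5))) = sqrt(4*42 + (1/9)/3) = sqrt(168 + (1/9)*(1/3)) = sqrt(168 + 1/27) = sqrt(4537/27) = sqrt(13611)/9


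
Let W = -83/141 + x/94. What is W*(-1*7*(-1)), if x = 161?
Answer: 2219/282 ≈ 7.8688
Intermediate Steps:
W = 317/282 (W = -83/141 + 161/94 = 317/282 ≈ 1.1241)
W*(-1*7*(-1)) = 317*(-1*7*(-1))/282 = 317*(-7*(-1))/282 = (317/282)*7 = 2219/282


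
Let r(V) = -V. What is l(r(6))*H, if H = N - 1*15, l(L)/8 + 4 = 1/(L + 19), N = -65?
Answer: 32640/13 ≈ 2510.8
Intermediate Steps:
l(L) = -32 + 8/(19 + L) (l(L) = -32 + 8/(L + 19) = -32 + 8/(19 + L))
H = -80 (H = -65 - 1*15 = -65 - 15 = -80)
l(r(6))*H = (8*(-75 - (-4)*6)/(19 - 1*6))*(-80) = (8*(-75 - 4*(-6))/(19 - 6))*(-80) = (8*(-75 + 24)/13)*(-80) = (8*(1/13)*(-51))*(-80) = -408/13*(-80) = 32640/13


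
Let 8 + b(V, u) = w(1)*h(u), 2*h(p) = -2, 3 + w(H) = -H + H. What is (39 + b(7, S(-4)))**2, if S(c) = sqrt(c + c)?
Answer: 1156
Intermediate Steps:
w(H) = -3 (w(H) = -3 + (-H + H) = -3 + 0 = -3)
h(p) = -1 (h(p) = (1/2)*(-2) = -1)
S(c) = sqrt(2)*sqrt(c) (S(c) = sqrt(2*c) = sqrt(2)*sqrt(c))
b(V, u) = -5 (b(V, u) = -8 - 3*(-1) = -8 + 3 = -5)
(39 + b(7, S(-4)))**2 = (39 - 5)**2 = 34**2 = 1156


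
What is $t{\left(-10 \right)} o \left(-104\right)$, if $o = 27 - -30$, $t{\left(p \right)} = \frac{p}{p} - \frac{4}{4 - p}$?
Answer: $- \frac{29640}{7} \approx -4234.3$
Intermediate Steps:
$t{\left(p \right)} = 1 - \frac{4}{4 - p}$
$o = 57$ ($o = 27 + 30 = 57$)
$t{\left(-10 \right)} o \left(-104\right) = - \frac{10}{-4 - 10} \cdot 57 \left(-104\right) = - \frac{10}{-14} \cdot 57 \left(-104\right) = \left(-10\right) \left(- \frac{1}{14}\right) 57 \left(-104\right) = \frac{5}{7} \cdot 57 \left(-104\right) = \frac{285}{7} \left(-104\right) = - \frac{29640}{7}$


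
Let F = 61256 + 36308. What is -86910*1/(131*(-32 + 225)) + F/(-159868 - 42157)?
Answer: -20024703362/5107798075 ≈ -3.9204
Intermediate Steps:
F = 97564
-86910*1/(131*(-32 + 225)) + F/(-159868 - 42157) = -86910*1/(131*(-32 + 225)) + 97564/(-159868 - 42157) = -86910/(193*131) + 97564/(-202025) = -86910/25283 + 97564*(-1/202025) = -86910*1/25283 - 97564/202025 = -86910/25283 - 97564/202025 = -20024703362/5107798075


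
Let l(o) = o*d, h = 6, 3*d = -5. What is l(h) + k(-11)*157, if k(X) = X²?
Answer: 18987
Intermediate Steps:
d = -5/3 (d = (⅓)*(-5) = -5/3 ≈ -1.6667)
l(o) = -5*o/3 (l(o) = o*(-5/3) = -5*o/3)
l(h) + k(-11)*157 = -5/3*6 + (-11)²*157 = -10 + 121*157 = -10 + 18997 = 18987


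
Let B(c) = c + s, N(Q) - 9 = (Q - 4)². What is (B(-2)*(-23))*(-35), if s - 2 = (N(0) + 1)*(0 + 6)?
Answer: 125580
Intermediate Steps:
N(Q) = 9 + (-4 + Q)² (N(Q) = 9 + (Q - 4)² = 9 + (-4 + Q)²)
s = 158 (s = 2 + ((9 + (-4 + 0)²) + 1)*(0 + 6) = 2 + ((9 + (-4)²) + 1)*6 = 2 + ((9 + 16) + 1)*6 = 2 + (25 + 1)*6 = 2 + 26*6 = 2 + 156 = 158)
B(c) = 158 + c (B(c) = c + 158 = 158 + c)
(B(-2)*(-23))*(-35) = ((158 - 2)*(-23))*(-35) = (156*(-23))*(-35) = -3588*(-35) = 125580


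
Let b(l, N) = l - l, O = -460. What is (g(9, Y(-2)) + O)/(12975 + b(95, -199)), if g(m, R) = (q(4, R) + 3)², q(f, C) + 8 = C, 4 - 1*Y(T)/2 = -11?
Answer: 11/865 ≈ 0.012717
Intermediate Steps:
Y(T) = 30 (Y(T) = 8 - 2*(-11) = 8 + 22 = 30)
b(l, N) = 0
q(f, C) = -8 + C
g(m, R) = (-5 + R)² (g(m, R) = ((-8 + R) + 3)² = (-5 + R)²)
(g(9, Y(-2)) + O)/(12975 + b(95, -199)) = ((-5 + 30)² - 460)/(12975 + 0) = (25² - 460)/12975 = (625 - 460)*(1/12975) = 165*(1/12975) = 11/865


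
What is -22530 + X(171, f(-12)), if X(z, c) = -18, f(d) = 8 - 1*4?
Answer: -22548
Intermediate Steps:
f(d) = 4 (f(d) = 8 - 4 = 4)
-22530 + X(171, f(-12)) = -22530 - 18 = -22548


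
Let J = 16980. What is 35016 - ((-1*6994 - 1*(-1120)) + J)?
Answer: 23910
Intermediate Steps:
35016 - ((-1*6994 - 1*(-1120)) + J) = 35016 - ((-1*6994 - 1*(-1120)) + 16980) = 35016 - ((-6994 + 1120) + 16980) = 35016 - (-5874 + 16980) = 35016 - 1*11106 = 35016 - 11106 = 23910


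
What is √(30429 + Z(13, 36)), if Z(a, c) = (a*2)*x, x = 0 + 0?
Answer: 21*√69 ≈ 174.44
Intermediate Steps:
x = 0
Z(a, c) = 0 (Z(a, c) = (a*2)*0 = (2*a)*0 = 0)
√(30429 + Z(13, 36)) = √(30429 + 0) = √30429 = 21*√69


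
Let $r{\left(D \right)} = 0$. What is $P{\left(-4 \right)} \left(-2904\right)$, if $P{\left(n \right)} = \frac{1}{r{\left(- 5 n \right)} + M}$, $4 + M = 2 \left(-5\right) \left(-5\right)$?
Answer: $- \frac{1452}{23} \approx -63.13$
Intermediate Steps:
$M = 46$ ($M = -4 + 2 \left(-5\right) \left(-5\right) = -4 - -50 = -4 + 50 = 46$)
$P{\left(n \right)} = \frac{1}{46}$ ($P{\left(n \right)} = \frac{1}{0 + 46} = \frac{1}{46}$)
$P{\left(-4 \right)} \left(-2904\right) = \frac{1}{46} \left(-2904\right) = - \frac{1452}{23}$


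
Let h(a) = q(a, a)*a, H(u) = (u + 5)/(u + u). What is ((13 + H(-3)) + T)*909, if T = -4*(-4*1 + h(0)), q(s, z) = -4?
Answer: 26058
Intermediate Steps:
H(u) = (5 + u)/(2*u) (H(u) = (5 + u)/((2*u)) = (5 + u)*(1/(2*u)) = (5 + u)/(2*u))
h(a) = -4*a
T = 16 (T = -4*(-4*1 - 4*0) = -4*(-4 + 0) = -4*(-4) = 16)
((13 + H(-3)) + T)*909 = ((13 + (½)*(5 - 3)/(-3)) + 16)*909 = ((13 + (½)*(-⅓)*2) + 16)*909 = ((13 - ⅓) + 16)*909 = (38/3 + 16)*909 = (86/3)*909 = 26058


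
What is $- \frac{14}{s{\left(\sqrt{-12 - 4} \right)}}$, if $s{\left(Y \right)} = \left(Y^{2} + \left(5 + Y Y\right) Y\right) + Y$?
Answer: $\frac{7}{58} - \frac{35 i}{116} \approx 0.12069 - 0.30172 i$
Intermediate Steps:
$s{\left(Y \right)} = Y + Y^{2} + Y \left(5 + Y^{2}\right)$ ($s{\left(Y \right)} = \left(Y^{2} + \left(5 + Y^{2}\right) Y\right) + Y = \left(Y^{2} + Y \left(5 + Y^{2}\right)\right) + Y = Y + Y^{2} + Y \left(5 + Y^{2}\right)$)
$- \frac{14}{s{\left(\sqrt{-12 - 4} \right)}} = - \frac{14}{\sqrt{-12 - 4} \left(6 + \sqrt{-12 - 4} + \left(\sqrt{-12 - 4}\right)^{2}\right)} = - \frac{14}{\sqrt{-16} \left(6 + \sqrt{-16} + \left(\sqrt{-16}\right)^{2}\right)} = - \frac{14}{4 i \left(6 + 4 i + \left(4 i\right)^{2}\right)} = - \frac{14}{4 i \left(6 + 4 i - 16\right)} = - \frac{14}{4 i \left(-10 + 4 i\right)} = - 14 \left(- \frac{i \left(-10 - 4 i\right)}{464}\right) = \frac{7 i \left(-10 - 4 i\right)}{232}$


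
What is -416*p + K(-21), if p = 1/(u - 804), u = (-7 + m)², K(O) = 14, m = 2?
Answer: 11322/779 ≈ 14.534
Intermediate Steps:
u = 25 (u = (-7 + 2)² = (-5)² = 25)
p = -1/779 (p = 1/(25 - 804) = 1/(-779) = -1/779 ≈ -0.0012837)
-416*p + K(-21) = -416*(-1/779) + 14 = 416/779 + 14 = 11322/779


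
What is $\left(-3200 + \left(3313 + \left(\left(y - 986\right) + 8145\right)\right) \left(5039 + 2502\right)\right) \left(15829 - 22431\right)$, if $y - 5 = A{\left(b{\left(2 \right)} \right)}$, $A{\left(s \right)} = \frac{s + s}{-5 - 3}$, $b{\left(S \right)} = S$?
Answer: $-521558571073$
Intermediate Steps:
$A{\left(s \right)} = - \frac{s}{4}$ ($A{\left(s \right)} = \frac{2 s}{-8} = 2 s \left(- \frac{1}{8}\right) = - \frac{s}{4}$)
$y = \frac{9}{2}$ ($y = 5 - \frac{1}{2} = \frac{9}{2} \approx 4.5$)
$\left(-3200 + \left(3313 + \left(\left(y - 986\right) + 8145\right)\right) \left(5039 + 2502\right)\right) \left(15829 - 22431\right) = \left(-3200 + \left(3313 + \left(\left(\frac{9}{2} - 986\right) + 8145\right)\right) \left(5039 + 2502\right)\right) \left(15829 - 22431\right) = \left(-3200 + \left(3313 + \left(- \frac{1963}{2} + 8145\right)\right) 7541\right) \left(-6602\right) = \left(-3200 + \left(3313 + \frac{14327}{2}\right) 7541\right) \left(-6602\right) = \left(-3200 + \frac{20953}{2} \cdot 7541\right) \left(-6602\right) = \left(-3200 + \frac{158006573}{2}\right) \left(-6602\right) = \frac{158000173}{2} \left(-6602\right) = -521558571073$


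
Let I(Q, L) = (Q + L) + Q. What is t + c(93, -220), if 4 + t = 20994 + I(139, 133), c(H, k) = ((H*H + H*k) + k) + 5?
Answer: 9375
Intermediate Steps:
I(Q, L) = L + 2*Q (I(Q, L) = (L + Q) + Q = L + 2*Q)
c(H, k) = 5 + k + H² + H*k (c(H, k) = ((H² + H*k) + k) + 5 = (k + H² + H*k) + 5 = 5 + k + H² + H*k)
t = 21401 (t = -4 + (20994 + (133 + 2*139)) = -4 + (20994 + (133 + 278)) = -4 + (20994 + 411) = -4 + 21405 = 21401)
t + c(93, -220) = 21401 + (5 - 220 + 93² + 93*(-220)) = 21401 + (5 - 220 + 8649 - 20460) = 21401 - 12026 = 9375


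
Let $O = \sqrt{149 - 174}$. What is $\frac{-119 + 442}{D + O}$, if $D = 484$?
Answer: $\frac{156332}{234281} - \frac{1615 i}{234281} \approx 0.66728 - 0.0068934 i$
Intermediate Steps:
$O = 5 i$ ($O = \sqrt{-25} = 5 i \approx 5.0 i$)
$\frac{-119 + 442}{D + O} = \frac{-119 + 442}{484 + 5 i} = 323 \frac{484 - 5 i}{234281} = \frac{323 \left(484 - 5 i\right)}{234281}$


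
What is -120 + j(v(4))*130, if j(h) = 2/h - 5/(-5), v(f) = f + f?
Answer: 85/2 ≈ 42.500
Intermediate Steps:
v(f) = 2*f
j(h) = 1 + 2/h (j(h) = 2/h - 5*(-1/5) = 2/h + 1 = 1 + 2/h)
-120 + j(v(4))*130 = -120 + ((2 + 2*4)/((2*4)))*130 = -120 + ((2 + 8)/8)*130 = -120 + ((1/8)*10)*130 = -120 + (5/4)*130 = -120 + 325/2 = 85/2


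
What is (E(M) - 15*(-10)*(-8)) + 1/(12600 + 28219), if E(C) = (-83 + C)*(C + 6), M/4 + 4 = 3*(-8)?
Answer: 794745931/40819 ≈ 19470.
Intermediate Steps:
M = -112 (M = -16 + 4*(3*(-8)) = -16 + 4*(-24) = -16 - 96 = -112)
E(C) = (-83 + C)*(6 + C)
(E(M) - 15*(-10)*(-8)) + 1/(12600 + 28219) = ((-498 + (-112)² - 77*(-112)) - 15*(-10)*(-8)) + 1/(12600 + 28219) = ((-498 + 12544 + 8624) + 150*(-8)) + 1/40819 = (20670 - 1200) + 1/40819 = 19470 + 1/40819 = 794745931/40819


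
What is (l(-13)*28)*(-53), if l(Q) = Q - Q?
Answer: 0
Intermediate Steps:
l(Q) = 0
(l(-13)*28)*(-53) = (0*28)*(-53) = 0*(-53) = 0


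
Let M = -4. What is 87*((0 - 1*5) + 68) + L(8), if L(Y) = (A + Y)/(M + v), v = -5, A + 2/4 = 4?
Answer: 98635/18 ≈ 5479.7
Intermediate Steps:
A = 7/2 (A = -½ + 4 = 7/2 ≈ 3.5000)
L(Y) = -7/18 - Y/9 (L(Y) = (7/2 + Y)/(-4 - 5) = (7/2 + Y)/(-9) = (7/2 + Y)*(-⅑) = -7/18 - Y/9)
87*((0 - 1*5) + 68) + L(8) = 87*((0 - 1*5) + 68) + (-7/18 - ⅑*8) = 87*((0 - 5) + 68) + (-7/18 - 8/9) = 87*(-5 + 68) - 23/18 = 87*63 - 23/18 = 5481 - 23/18 = 98635/18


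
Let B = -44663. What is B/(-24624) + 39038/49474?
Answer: 1585464487/609123888 ≈ 2.6029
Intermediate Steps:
B/(-24624) + 39038/49474 = -44663/(-24624) + 39038/49474 = -44663*(-1/24624) + 39038*(1/49474) = 44663/24624 + 19519/24737 = 1585464487/609123888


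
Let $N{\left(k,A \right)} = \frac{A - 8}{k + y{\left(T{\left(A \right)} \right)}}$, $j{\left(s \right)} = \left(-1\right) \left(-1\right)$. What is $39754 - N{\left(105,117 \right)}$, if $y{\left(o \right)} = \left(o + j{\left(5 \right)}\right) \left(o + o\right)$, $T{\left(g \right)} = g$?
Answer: $\frac{1101861509}{27717} \approx 39754.0$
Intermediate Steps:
$j{\left(s \right)} = 1$
$y{\left(o \right)} = 2 o \left(1 + o\right)$ ($y{\left(o \right)} = \left(o + 1\right) \left(o + o\right) = \left(1 + o\right) 2 o = 2 o \left(1 + o\right)$)
$N{\left(k,A \right)} = \frac{-8 + A}{k + 2 A \left(1 + A\right)}$ ($N{\left(k,A \right)} = \frac{A - 8}{k + 2 A \left(1 + A\right)} = \frac{-8 + A}{k + 2 A \left(1 + A\right)}$)
$39754 - N{\left(105,117 \right)} = 39754 - \frac{-8 + 117}{105 + 2 \cdot 117 \left(1 + 117\right)} = 39754 - \frac{1}{105 + 2 \cdot 117 \cdot 118} \cdot 109 = 39754 - \frac{1}{105 + 27612} \cdot 109 = 39754 - \frac{1}{27717} \cdot 109 = 39754 - \frac{109}{27717} = \frac{1101861509}{27717}$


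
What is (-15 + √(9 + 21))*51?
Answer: -765 + 51*√30 ≈ -485.66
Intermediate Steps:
(-15 + √(9 + 21))*51 = (-15 + √30)*51 = -765 + 51*√30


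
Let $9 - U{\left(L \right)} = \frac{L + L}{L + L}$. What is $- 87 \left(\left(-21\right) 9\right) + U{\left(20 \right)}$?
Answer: $16451$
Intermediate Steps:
$U{\left(L \right)} = 8$ ($U{\left(L \right)} = 9 - \frac{L + L}{L + L} = 9 - \frac{2 L}{2 L} = 9 - 2 L \frac{1}{2 L} = 9 - 1 = 8$)
$- 87 \left(\left(-21\right) 9\right) + U{\left(20 \right)} = - 87 \left(\left(-21\right) 9\right) + 8 = \left(-87\right) \left(-189\right) + 8 = 16443 + 8 = 16451$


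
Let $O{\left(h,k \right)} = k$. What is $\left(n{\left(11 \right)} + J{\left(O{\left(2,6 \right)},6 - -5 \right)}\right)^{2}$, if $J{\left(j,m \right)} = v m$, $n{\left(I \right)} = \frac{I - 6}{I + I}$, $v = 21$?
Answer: $\frac{25877569}{484} \approx 53466.0$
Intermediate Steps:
$n{\left(I \right)} = \frac{-6 + I}{2 I}$
$J{\left(j,m \right)} = 21 m$
$\left(n{\left(11 \right)} + J{\left(O{\left(2,6 \right)},6 - -5 \right)}\right)^{2} = \left(\frac{-6 + 11}{2 \cdot 11} + 21 \left(6 - -5\right)\right)^{2} = \left(\frac{1}{2} \cdot \frac{1}{11} \cdot 5 + 21 \left(6 + 5\right)\right)^{2} = \left(\frac{5}{22} + 21 \cdot 11\right)^{2} = \left(\frac{5}{22} + 231\right)^{2} = \left(\frac{5087}{22}\right)^{2} = \frac{25877569}{484}$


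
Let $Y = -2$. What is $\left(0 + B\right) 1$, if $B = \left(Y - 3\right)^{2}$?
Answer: $25$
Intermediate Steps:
$B = 25$ ($B = \left(-2 - 3\right)^{2} = \left(-5\right)^{2} = 25$)
$\left(0 + B\right) 1 = \left(0 + 25\right) 1 = 25 \cdot 1 = 25$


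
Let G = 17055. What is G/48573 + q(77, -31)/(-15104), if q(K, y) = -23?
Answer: 28746211/81516288 ≈ 0.35264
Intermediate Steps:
G/48573 + q(77, -31)/(-15104) = 17055/48573 - 23/(-15104) = 17055*(1/48573) - 23*(-1/15104) = 1895/5397 + 23/15104 = 28746211/81516288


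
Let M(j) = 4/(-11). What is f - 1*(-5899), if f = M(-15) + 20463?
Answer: 289978/11 ≈ 26362.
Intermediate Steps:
M(j) = -4/11 (M(j) = 4*(-1/11) = -4/11)
f = 225089/11 (f = -4/11 + 20463 = 225089/11 ≈ 20463.)
f - 1*(-5899) = 225089/11 - 1*(-5899) = 225089/11 + 5899 = 289978/11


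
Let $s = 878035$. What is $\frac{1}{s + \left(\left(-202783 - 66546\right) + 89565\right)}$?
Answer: $\frac{1}{698271} \approx 1.4321 \cdot 10^{-6}$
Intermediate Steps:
$\frac{1}{s + \left(\left(-202783 - 66546\right) + 89565\right)} = \frac{1}{878035 + \left(\left(-202783 - 66546\right) + 89565\right)} = \frac{1}{878035 + \left(-269329 + 89565\right)} = \frac{1}{878035 - 179764} = \frac{1}{698271}$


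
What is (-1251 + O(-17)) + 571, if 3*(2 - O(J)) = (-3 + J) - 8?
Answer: -2006/3 ≈ -668.67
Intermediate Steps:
O(J) = 17/3 - J/3 (O(J) = 2 - ((-3 + J) - 8)/3 = 2 - (-11 + J)/3 = 2 + (11/3 - J/3) = 17/3 - J/3)
(-1251 + O(-17)) + 571 = (-1251 + (17/3 - ⅓*(-17))) + 571 = (-1251 + (17/3 + 17/3)) + 571 = (-1251 + 34/3) + 571 = -3719/3 + 571 = -2006/3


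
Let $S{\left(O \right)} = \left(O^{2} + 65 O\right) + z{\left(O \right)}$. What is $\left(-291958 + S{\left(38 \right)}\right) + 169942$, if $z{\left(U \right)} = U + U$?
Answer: $-118026$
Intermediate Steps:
$z{\left(U \right)} = 2 U$
$S{\left(O \right)} = O^{2} + 67 O$ ($S{\left(O \right)} = \left(O^{2} + 65 O\right) + 2 O = O^{2} + 67 O$)
$\left(-291958 + S{\left(38 \right)}\right) + 169942 = \left(-291958 + 38 \left(67 + 38\right)\right) + 169942 = \left(-291958 + 38 \cdot 105\right) + 169942 = \left(-291958 + 3990\right) + 169942 = -287968 + 169942 = -118026$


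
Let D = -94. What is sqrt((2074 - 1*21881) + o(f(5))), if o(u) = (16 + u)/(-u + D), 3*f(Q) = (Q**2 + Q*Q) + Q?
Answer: I*sqrt(2249495894)/337 ≈ 140.74*I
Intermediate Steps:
f(Q) = Q/3 + 2*Q**2/3 (f(Q) = ((Q**2 + Q*Q) + Q)/3 = ((Q**2 + Q**2) + Q)/3 = (2*Q**2 + Q)/3 = (Q + 2*Q**2)/3 = Q/3 + 2*Q**2/3)
o(u) = (16 + u)/(-94 - u) (o(u) = (16 + u)/(-u - 94) = (16 + u)/(-94 - u))
sqrt((2074 - 1*21881) + o(f(5))) = sqrt((2074 - 1*21881) + (-16 - 5*(1 + 2*5)/3)/(94 + (1/3)*5*(1 + 2*5))) = sqrt((2074 - 21881) + (-16 - 5*(1 + 10)/3)/(94 + (1/3)*5*(1 + 10))) = sqrt(-19807 + (-16 - 5*11/3)/(94 + (1/3)*5*11)) = sqrt(-19807 + (-16 - 1*55/3)/(94 + 55/3)) = sqrt(-19807 + (-16 - 55/3)/(337/3)) = sqrt(-19807 + (3/337)*(-103/3)) = sqrt(-19807 - 103/337) = sqrt(-6675062/337) = I*sqrt(2249495894)/337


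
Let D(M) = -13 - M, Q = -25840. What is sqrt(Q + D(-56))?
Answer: I*sqrt(25797) ≈ 160.61*I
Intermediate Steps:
sqrt(Q + D(-56)) = sqrt(-25840 + (-13 - 1*(-56))) = sqrt(-25840 + (-13 + 56)) = sqrt(-25840 + 43) = sqrt(-25797) = I*sqrt(25797)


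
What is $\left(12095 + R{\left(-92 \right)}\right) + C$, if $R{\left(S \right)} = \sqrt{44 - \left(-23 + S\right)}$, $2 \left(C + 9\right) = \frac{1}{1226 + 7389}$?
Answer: $\frac{208241781}{17230} + \sqrt{159} \approx 12099.0$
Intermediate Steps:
$C = - \frac{155069}{17230}$ ($C = -9 + \frac{1}{2 \left(1226 + 7389\right)} = -9 + \frac{1}{2 \cdot 8615} = -9 + \frac{1}{2} \cdot \frac{1}{8615} = -9 + \frac{1}{17230} = - \frac{155069}{17230} \approx -8.9999$)
$R{\left(S \right)} = \sqrt{67 - S}$
$\left(12095 + R{\left(-92 \right)}\right) + C = \left(12095 + \sqrt{67 - -92}\right) - \frac{155069}{17230} = \left(12095 + \sqrt{67 + 92}\right) - \frac{155069}{17230} = \left(12095 + \sqrt{159}\right) - \frac{155069}{17230} = \frac{208241781}{17230} + \sqrt{159}$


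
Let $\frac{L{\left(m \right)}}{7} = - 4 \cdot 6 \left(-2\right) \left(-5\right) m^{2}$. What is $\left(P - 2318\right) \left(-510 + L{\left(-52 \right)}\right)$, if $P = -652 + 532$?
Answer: $11076394740$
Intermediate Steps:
$L{\left(m \right)} = - 1680 m^{2}$ ($L{\left(m \right)} = 7 - 4 \cdot 6 \left(-2\right) \left(-5\right) m^{2} = 7 \left(-4\right) \left(-12\right) \left(-5\right) m^{2} = 7 \cdot 48 \left(-5\right) m^{2} = 7 \left(- 240 m^{2}\right) = - 1680 m^{2}$)
$P = -120$
$\left(P - 2318\right) \left(-510 + L{\left(-52 \right)}\right) = \left(-120 - 2318\right) \left(-510 - 1680 \left(-52\right)^{2}\right) = - 2438 \left(-510 - 4542720\right) = \left(-2438\right) \left(-4543230\right) = 11076394740$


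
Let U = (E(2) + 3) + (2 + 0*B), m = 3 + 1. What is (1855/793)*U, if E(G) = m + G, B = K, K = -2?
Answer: 20405/793 ≈ 25.731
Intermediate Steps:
m = 4
B = -2
E(G) = 4 + G
U = 11 (U = ((4 + 2) + 3) + (2 + 0*(-2)) = (6 + 3) + (2 + 0) = 9 + 2 = 11)
(1855/793)*U = (1855/793)*11 = 20405/793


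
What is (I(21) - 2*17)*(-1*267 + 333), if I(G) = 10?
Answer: -1584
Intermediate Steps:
(I(21) - 2*17)*(-1*267 + 333) = (10 - 2*17)*(-1*267 + 333) = (10 - 34)*(-267 + 333) = -24*66 = -1584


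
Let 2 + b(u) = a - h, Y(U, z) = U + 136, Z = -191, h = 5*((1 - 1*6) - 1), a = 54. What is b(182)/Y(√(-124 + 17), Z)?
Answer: 11152/18603 - 82*I*√107/18603 ≈ 0.59947 - 0.045596*I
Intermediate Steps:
h = -30 (h = 5*((1 - 6) - 1) = 5*(-5 - 1) = 5*(-6) = -30)
Y(U, z) = 136 + U
b(u) = 82 (b(u) = -2 + (54 - 1*(-30)) = -2 + (54 + 30) = -2 + 84 = 82)
b(182)/Y(√(-124 + 17), Z) = 82/(136 + √(-124 + 17)) = 82/(136 + √(-107)) = 82/(136 + I*√107)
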